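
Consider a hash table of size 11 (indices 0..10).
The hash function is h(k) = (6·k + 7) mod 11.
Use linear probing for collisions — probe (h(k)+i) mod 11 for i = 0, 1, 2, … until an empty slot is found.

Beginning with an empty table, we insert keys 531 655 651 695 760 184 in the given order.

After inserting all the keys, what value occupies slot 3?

531 hashes to 3; slot 3 is free -> place at 3.
655 hashes to 10; slot 10 is free -> place at 10.
651 hashes to 8; slot 8 is free -> place at 8.
695 hashes to 8; 8 taken -> place at 9.
760 hashes to 2; slot 2 is free -> place at 2.
184 hashes to 0; slot 0 is free -> place at 0.
Table: [184, _, 760, 531, _, _, _, _, 651, 695, 655]

531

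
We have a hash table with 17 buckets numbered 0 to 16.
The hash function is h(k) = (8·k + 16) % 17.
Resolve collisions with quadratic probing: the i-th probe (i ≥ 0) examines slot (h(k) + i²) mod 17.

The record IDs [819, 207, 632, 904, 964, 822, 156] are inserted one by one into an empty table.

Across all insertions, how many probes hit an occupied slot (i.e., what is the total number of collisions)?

11

819: h=6 => slot 6
207: h=6, probe 6,7 => slot 7
632: h=6, probe 6,7,10 => slot 10
904: h=6, probe 6,7,10,15 => slot 15
964: h=10, probe 10,11 => slot 11
822: h=13 => slot 13
156: h=6, probe 6,7,10,15,5 => slot 5
Table: [_, _, _, _, _, 156, 819, 207, _, _, 632, 964, _, 822, _, 904, _]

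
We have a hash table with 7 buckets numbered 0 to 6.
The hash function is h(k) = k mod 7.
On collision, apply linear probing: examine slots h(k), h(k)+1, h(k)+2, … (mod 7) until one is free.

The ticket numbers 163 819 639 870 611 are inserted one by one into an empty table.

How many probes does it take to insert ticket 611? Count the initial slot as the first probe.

163: h=2 -> slot 2
819: h=0 -> slot 0
639: h=2, probe 2,3 -> slot 3
870: h=2, probe 2,3,4 -> slot 4
611: h=2, probe 2,3,4,5 -> slot 5
Table: [819, —, 163, 639, 870, 611, —]

4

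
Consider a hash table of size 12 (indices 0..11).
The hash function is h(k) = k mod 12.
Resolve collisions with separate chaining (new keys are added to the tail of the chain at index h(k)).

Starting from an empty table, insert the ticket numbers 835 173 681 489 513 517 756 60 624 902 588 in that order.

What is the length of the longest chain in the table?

835 -> bucket 7
173 -> bucket 5
681 -> bucket 9
489 -> bucket 9 (collision)
513 -> bucket 9 (collision)
517 -> bucket 1
756 -> bucket 0
60 -> bucket 0 (collision)
624 -> bucket 0 (collision)
902 -> bucket 2
588 -> bucket 0 (collision)
Final buckets:
0: 756 -> 60 -> 624 -> 588
1: 517
2: 902
3: _
4: _
5: 173
6: _
7: 835
8: _
9: 681 -> 489 -> 513
10: _
11: _

4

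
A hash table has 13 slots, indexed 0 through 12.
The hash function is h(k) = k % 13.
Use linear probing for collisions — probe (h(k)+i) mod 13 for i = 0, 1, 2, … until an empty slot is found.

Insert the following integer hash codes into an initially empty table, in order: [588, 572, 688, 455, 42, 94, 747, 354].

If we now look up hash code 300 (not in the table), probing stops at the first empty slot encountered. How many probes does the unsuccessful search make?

588: h=3 => slot 3
572: h=0 => slot 0
688: h=12 => slot 12
455: h=0, probe 0,1 => slot 1
42: h=3, probe 3,4 => slot 4
94: h=3, probe 3,4,5 => slot 5
747: h=6 => slot 6
354: h=3, probe 3,4,5,6,7 => slot 7
Table: [572, 455, -, 588, 42, 94, 747, 354, -, -, -, -, 688]
Lookup 300: h=1, probe 1,2 → slot 2 empty, not found.

2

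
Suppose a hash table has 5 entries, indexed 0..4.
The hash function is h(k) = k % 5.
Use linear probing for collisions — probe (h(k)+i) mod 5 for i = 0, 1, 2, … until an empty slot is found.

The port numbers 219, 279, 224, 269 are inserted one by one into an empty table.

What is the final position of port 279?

219 hashes to 4; slot 4 is free -> place at 4.
279 hashes to 4; 4 taken -> place at 0.
224 hashes to 4; 4,0 taken -> place at 1.
269 hashes to 4; 4,0,1 taken -> place at 2.
Table: [279, 224, 269, —, 219]

0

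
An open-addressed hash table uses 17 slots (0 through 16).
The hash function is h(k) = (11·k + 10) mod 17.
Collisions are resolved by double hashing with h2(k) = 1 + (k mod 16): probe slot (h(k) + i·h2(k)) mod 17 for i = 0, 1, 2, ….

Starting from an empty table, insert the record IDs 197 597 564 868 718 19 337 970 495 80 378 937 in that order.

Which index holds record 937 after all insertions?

197 hashes to 1; slot 1 is free -> place at 1.
597 hashes to 15; slot 15 is free -> place at 15.
564 hashes to 9; slot 9 is free -> place at 9.
868 hashes to 4; slot 4 is free -> place at 4.
718 hashes to 3; slot 3 is free -> place at 3.
19 hashes to 15, h2=4; 15 taken -> place at 2.
337 hashes to 11; slot 11 is free -> place at 11.
970 hashes to 4, h2=11; 4,15,9,3 taken -> place at 14.
495 hashes to 15, h2=16; 15,14 taken -> place at 13.
80 hashes to 6; slot 6 is free -> place at 6.
378 hashes to 3, h2=11; 3,14 taken -> place at 8.
937 hashes to 15, h2=10; 15,8,1,11,4,14 taken -> place at 7.
Table: [., 197, 19, 718, 868, ., 80, 937, 378, 564, ., 337, ., 495, 970, 597, .]

7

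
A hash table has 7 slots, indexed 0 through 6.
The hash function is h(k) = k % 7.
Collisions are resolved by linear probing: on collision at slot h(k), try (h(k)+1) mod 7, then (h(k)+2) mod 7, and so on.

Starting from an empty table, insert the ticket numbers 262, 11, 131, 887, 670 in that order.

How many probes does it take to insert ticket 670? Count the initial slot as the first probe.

3

262: h=3 -> slot 3
11: h=4 -> slot 4
131: h=5 -> slot 5
887: h=5, probe 5,6 -> slot 6
670: h=5, probe 5,6,0 -> slot 0
Table: [670, _, _, 262, 11, 131, 887]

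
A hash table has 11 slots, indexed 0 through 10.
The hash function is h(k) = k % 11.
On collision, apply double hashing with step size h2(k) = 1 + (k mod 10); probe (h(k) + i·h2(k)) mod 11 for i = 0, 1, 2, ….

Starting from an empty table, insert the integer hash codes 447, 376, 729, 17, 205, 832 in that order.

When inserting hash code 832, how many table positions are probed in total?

Insert 447: h=7, slot 7 empty => index 7.
Insert 376: h=2, slot 2 empty => index 2.
Insert 729: h=3, slot 3 empty => index 3.
Insert 17: h=6, slot 6 empty => index 6.
Insert 205: h=7, h2=6, slots 7,2 occupied => index 8.
Insert 832: h=7, h2=3, slot 7 occupied => index 10.
Table: [., ., 376, 729, ., ., 17, 447, 205, ., 832]

2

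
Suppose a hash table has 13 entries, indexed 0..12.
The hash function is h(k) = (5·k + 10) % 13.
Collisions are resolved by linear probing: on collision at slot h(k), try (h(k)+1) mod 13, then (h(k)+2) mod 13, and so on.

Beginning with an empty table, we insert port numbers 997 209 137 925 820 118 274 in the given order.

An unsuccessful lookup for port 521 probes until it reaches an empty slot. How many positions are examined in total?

Insert 997: h=3, slot 3 empty => index 3.
Insert 209: h=2, slot 2 empty => index 2.
Insert 137: h=6, slot 6 empty => index 6.
Insert 925: h=7, slot 7 empty => index 7.
Insert 820: h=2, slots 2,3 occupied => index 4.
Insert 118: h=2, slots 2,3,4 occupied => index 5.
Insert 274: h=2, slots 2,3,4,5,6,7 occupied => index 8.
Table: [∅, ∅, 209, 997, 820, 118, 137, 925, 274, ∅, ∅, ∅, ∅]
Lookup 521: h=2, probe 2,3,4,5,6,7,8,9 → slot 9 empty, not found.

8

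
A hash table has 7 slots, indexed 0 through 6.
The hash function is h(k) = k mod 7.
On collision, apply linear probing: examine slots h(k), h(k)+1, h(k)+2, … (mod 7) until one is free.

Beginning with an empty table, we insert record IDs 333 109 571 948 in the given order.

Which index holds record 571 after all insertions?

333: h=4 → slot 4
109: h=4, probe 4,5 → slot 5
571: h=4, probe 4,5,6 → slot 6
948: h=3 → slot 3
Table: [∅, ∅, ∅, 948, 333, 109, 571]

6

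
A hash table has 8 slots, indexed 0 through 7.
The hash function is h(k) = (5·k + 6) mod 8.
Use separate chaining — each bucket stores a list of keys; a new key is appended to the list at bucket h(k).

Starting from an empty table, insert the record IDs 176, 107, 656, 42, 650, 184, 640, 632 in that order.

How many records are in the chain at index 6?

5

176 → bucket 6
107 → bucket 5
656 → bucket 6 (collision)
42 → bucket 0
650 → bucket 0 (collision)
184 → bucket 6 (collision)
640 → bucket 6 (collision)
632 → bucket 6 (collision)
Final buckets:
0: 42 -> 650
1: -
2: -
3: -
4: -
5: 107
6: 176 -> 656 -> 184 -> 640 -> 632
7: -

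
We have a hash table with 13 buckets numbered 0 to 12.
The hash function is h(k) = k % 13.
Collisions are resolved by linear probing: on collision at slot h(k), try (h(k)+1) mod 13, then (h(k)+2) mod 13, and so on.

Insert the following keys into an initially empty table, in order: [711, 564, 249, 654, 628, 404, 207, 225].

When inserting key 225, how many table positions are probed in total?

Insert 711: h=9, slot 9 empty → index 9.
Insert 564: h=5, slot 5 empty → index 5.
Insert 249: h=2, slot 2 empty → index 2.
Insert 654: h=4, slot 4 empty → index 4.
Insert 628: h=4, slots 4,5 occupied → index 6.
Insert 404: h=1, slot 1 empty → index 1.
Insert 207: h=12, slot 12 empty → index 12.
Insert 225: h=4, slots 4,5,6 occupied → index 7.
Table: [., 404, 249, ., 654, 564, 628, 225, ., 711, ., ., 207]

4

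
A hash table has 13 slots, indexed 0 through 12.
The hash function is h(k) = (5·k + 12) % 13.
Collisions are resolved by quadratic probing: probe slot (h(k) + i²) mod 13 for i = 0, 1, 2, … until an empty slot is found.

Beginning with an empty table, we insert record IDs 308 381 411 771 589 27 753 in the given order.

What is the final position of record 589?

308 hashes to 5; slot 5 is free => place at 5.
381 hashes to 6; slot 6 is free => place at 6.
411 hashes to 0; slot 0 is free => place at 0.
771 hashes to 6; 6 taken => place at 7.
589 hashes to 6; 6,7 taken => place at 10.
27 hashes to 4; slot 4 is free => place at 4.
753 hashes to 7; 7 taken => place at 8.
Table: [411, _, _, _, 27, 308, 381, 771, 753, _, 589, _, _]

10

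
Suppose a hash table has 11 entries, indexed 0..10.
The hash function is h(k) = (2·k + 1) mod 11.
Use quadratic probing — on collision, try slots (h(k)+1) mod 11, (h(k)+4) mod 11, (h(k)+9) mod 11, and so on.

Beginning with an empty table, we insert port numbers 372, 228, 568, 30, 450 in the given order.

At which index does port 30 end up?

Insert 372: h=8, slot 8 empty => index 8.
Insert 228: h=6, slot 6 empty => index 6.
Insert 568: h=4, slot 4 empty => index 4.
Insert 30: h=6, slot 6 occupied => index 7.
Insert 450: h=10, slot 10 empty => index 10.
Table: [., ., ., ., 568, ., 228, 30, 372, ., 450]

7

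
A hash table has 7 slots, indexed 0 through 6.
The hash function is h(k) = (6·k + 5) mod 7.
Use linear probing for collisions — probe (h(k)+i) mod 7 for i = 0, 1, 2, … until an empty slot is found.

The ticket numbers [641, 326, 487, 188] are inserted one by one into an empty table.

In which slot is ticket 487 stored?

641 hashes to 1; slot 1 is free → place at 1.
326 hashes to 1; 1 taken → place at 2.
487 hashes to 1; 1,2 taken → place at 3.
188 hashes to 6; slot 6 is free → place at 6.
Table: [-, 641, 326, 487, -, -, 188]

3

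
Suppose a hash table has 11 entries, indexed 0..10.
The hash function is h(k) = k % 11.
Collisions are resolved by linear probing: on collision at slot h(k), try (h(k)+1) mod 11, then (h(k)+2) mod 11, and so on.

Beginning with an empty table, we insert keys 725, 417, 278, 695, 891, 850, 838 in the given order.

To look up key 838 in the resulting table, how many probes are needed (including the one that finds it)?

4

725 hashes to 10; slot 10 is free -> place at 10.
417 hashes to 10; 10 taken -> place at 0.
278 hashes to 3; slot 3 is free -> place at 3.
695 hashes to 2; slot 2 is free -> place at 2.
891 hashes to 0; 0 taken -> place at 1.
850 hashes to 3; 3 taken -> place at 4.
838 hashes to 2; 2,3,4 taken -> place at 5.
Table: [417, 891, 695, 278, 850, 838, ∅, ∅, ∅, ∅, 725]
Lookup 838: h=2, probe 2,3,4,5 → found at 5.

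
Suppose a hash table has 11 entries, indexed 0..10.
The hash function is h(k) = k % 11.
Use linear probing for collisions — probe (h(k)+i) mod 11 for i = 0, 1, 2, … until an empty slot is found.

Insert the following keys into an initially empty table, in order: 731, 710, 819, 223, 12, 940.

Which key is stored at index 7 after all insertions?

819

731 hashes to 5; slot 5 is free -> place at 5.
710 hashes to 6; slot 6 is free -> place at 6.
819 hashes to 5; 5,6 taken -> place at 7.
223 hashes to 3; slot 3 is free -> place at 3.
12 hashes to 1; slot 1 is free -> place at 1.
940 hashes to 5; 5,6,7 taken -> place at 8.
Table: [∅, 12, ∅, 223, ∅, 731, 710, 819, 940, ∅, ∅]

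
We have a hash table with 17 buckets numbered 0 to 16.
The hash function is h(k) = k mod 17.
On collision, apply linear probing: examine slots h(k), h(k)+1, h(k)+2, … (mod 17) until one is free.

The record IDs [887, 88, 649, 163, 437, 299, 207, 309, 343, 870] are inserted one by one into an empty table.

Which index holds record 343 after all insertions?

8

887: h=3 => slot 3
88: h=3, probe 3,4 => slot 4
649: h=3, probe 3,4,5 => slot 5
163: h=10 => slot 10
437: h=12 => slot 12
299: h=10, probe 10,11 => slot 11
207: h=3, probe 3,4,5,6 => slot 6
309: h=3, probe 3,4,5,6,7 => slot 7
343: h=3, probe 3,4,5,6,7,8 => slot 8
870: h=3, probe 3,4,5,6,7,8,9 => slot 9
Table: [-, -, -, 887, 88, 649, 207, 309, 343, 870, 163, 299, 437, -, -, -, -]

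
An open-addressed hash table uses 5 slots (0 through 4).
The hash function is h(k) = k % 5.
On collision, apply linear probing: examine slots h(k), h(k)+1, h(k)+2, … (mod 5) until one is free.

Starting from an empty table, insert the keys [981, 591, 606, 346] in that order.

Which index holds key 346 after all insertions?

4

981 hashes to 1; slot 1 is free -> place at 1.
591 hashes to 1; 1 taken -> place at 2.
606 hashes to 1; 1,2 taken -> place at 3.
346 hashes to 1; 1,2,3 taken -> place at 4.
Table: [∅, 981, 591, 606, 346]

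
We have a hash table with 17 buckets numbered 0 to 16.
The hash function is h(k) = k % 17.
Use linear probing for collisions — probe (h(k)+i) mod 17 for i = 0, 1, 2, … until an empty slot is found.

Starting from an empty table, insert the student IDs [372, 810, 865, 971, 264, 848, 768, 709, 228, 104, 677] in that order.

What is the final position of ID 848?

372 hashes to 15; slot 15 is free => place at 15.
810 hashes to 11; slot 11 is free => place at 11.
865 hashes to 15; 15 taken => place at 16.
971 hashes to 2; slot 2 is free => place at 2.
264 hashes to 9; slot 9 is free => place at 9.
848 hashes to 15; 15,16 taken => place at 0.
768 hashes to 3; slot 3 is free => place at 3.
709 hashes to 12; slot 12 is free => place at 12.
228 hashes to 7; slot 7 is free => place at 7.
104 hashes to 2; 2,3 taken => place at 4.
677 hashes to 14; slot 14 is free => place at 14.
Table: [848, _, 971, 768, 104, _, _, 228, _, 264, _, 810, 709, _, 677, 372, 865]

0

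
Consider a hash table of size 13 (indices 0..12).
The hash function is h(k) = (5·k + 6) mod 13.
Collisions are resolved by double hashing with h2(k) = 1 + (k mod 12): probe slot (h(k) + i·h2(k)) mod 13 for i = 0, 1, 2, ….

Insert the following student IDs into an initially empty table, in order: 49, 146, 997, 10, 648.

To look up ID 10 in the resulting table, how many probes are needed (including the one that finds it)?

49: h=4 => slot 4
146: h=8 => slot 8
997: h=12 => slot 12
10: h=4, h2=11, probe 4,2 => slot 2
648: h=9 => slot 9
Table: [-, -, 10, -, 49, -, -, -, 146, 648, -, -, 997]
Lookup 10: h=4, h2=11, probe 4,2 → found at 2.

2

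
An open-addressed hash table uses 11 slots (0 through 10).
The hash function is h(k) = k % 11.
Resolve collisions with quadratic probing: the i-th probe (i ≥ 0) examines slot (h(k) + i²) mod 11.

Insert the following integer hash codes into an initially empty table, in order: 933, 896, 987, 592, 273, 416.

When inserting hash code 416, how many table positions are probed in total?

4

933 hashes to 9; slot 9 is free => place at 9.
896 hashes to 5; slot 5 is free => place at 5.
987 hashes to 8; slot 8 is free => place at 8.
592 hashes to 9; 9 taken => place at 10.
273 hashes to 9; 9,10 taken => place at 2.
416 hashes to 9; 9,10,2 taken => place at 7.
Table: [∅, ∅, 273, ∅, ∅, 896, ∅, 416, 987, 933, 592]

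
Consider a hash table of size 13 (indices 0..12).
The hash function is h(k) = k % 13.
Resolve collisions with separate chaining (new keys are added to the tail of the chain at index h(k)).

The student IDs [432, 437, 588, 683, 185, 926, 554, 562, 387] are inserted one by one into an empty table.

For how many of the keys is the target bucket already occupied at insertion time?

Insert 432: h=3, bucket 3 empty → new chain.
Insert 437: h=8, bucket 8 empty → new chain.
Insert 588: h=3, bucket 3 nonempty → append to chain.
Insert 683: h=7, bucket 7 empty → new chain.
Insert 185: h=3, bucket 3 nonempty → append to chain.
Insert 926: h=3, bucket 3 nonempty → append to chain.
Insert 554: h=8, bucket 8 nonempty → append to chain.
Insert 562: h=3, bucket 3 nonempty → append to chain.
Insert 387: h=10, bucket 10 empty → new chain.
Final buckets:
0: .
1: .
2: .
3: 432 -> 588 -> 185 -> 926 -> 562
4: .
5: .
6: .
7: 683
8: 437 -> 554
9: .
10: 387
11: .
12: .

5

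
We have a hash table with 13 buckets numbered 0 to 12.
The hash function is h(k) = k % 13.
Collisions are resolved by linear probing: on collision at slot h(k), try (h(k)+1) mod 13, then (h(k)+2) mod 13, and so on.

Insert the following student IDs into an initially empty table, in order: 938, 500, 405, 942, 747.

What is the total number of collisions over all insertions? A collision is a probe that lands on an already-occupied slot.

Insert 938: h=2, slot 2 empty => index 2.
Insert 500: h=6, slot 6 empty => index 6.
Insert 405: h=2, slot 2 occupied => index 3.
Insert 942: h=6, slot 6 occupied => index 7.
Insert 747: h=6, slots 6,7 occupied => index 8.
Table: [—, —, 938, 405, —, —, 500, 942, 747, —, —, —, —]

4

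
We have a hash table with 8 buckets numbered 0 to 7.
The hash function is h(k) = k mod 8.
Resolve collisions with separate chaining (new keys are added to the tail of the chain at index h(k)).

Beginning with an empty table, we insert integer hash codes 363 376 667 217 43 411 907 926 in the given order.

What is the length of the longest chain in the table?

Insert 363: h=3, bucket 3 empty -> new chain.
Insert 376: h=0, bucket 0 empty -> new chain.
Insert 667: h=3, bucket 3 nonempty -> append to chain.
Insert 217: h=1, bucket 1 empty -> new chain.
Insert 43: h=3, bucket 3 nonempty -> append to chain.
Insert 411: h=3, bucket 3 nonempty -> append to chain.
Insert 907: h=3, bucket 3 nonempty -> append to chain.
Insert 926: h=6, bucket 6 empty -> new chain.
Final buckets:
0: 376
1: 217
2: .
3: 363 -> 667 -> 43 -> 411 -> 907
4: .
5: .
6: 926
7: .

5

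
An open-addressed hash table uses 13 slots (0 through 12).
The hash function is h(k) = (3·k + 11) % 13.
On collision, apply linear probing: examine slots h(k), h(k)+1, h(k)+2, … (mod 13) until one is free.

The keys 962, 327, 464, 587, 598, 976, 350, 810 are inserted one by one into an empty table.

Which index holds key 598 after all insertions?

0

Insert 962: h=11, slot 11 empty -> index 11.
Insert 327: h=4, slot 4 empty -> index 4.
Insert 464: h=12, slot 12 empty -> index 12.
Insert 587: h=4, slot 4 occupied -> index 5.
Insert 598: h=11, slots 11,12 occupied -> index 0.
Insert 976: h=1, slot 1 empty -> index 1.
Insert 350: h=8, slot 8 empty -> index 8.
Insert 810: h=10, slot 10 empty -> index 10.
Table: [598, 976, -, -, 327, 587, -, -, 350, -, 810, 962, 464]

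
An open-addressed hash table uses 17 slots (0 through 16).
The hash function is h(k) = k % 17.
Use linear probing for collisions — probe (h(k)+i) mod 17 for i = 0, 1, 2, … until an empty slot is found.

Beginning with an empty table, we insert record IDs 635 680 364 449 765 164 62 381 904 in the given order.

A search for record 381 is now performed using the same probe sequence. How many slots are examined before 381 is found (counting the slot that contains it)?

635: h=6 → slot 6
680: h=0 → slot 0
364: h=7 → slot 7
449: h=7, probe 7,8 → slot 8
765: h=0, probe 0,1 → slot 1
164: h=11 → slot 11
62: h=11, probe 11,12 → slot 12
381: h=7, probe 7,8,9 → slot 9
904: h=3 → slot 3
Table: [680, 765, ., 904, ., ., 635, 364, 449, 381, ., 164, 62, ., ., ., .]
Lookup 381: h=7, probe 7,8,9 → found at 9.

3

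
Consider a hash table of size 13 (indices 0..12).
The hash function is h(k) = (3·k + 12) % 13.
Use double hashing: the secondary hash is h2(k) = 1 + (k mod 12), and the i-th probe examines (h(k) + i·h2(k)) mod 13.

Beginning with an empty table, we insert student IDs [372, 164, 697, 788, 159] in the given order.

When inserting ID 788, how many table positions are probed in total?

3

372 hashes to 10; slot 10 is free → place at 10.
164 hashes to 10, h2=9; 10 taken → place at 6.
697 hashes to 10, h2=2; 10 taken → place at 12.
788 hashes to 10, h2=9; 10,6 taken → place at 2.
159 hashes to 8; slot 8 is free → place at 8.
Table: [-, -, 788, -, -, -, 164, -, 159, -, 372, -, 697]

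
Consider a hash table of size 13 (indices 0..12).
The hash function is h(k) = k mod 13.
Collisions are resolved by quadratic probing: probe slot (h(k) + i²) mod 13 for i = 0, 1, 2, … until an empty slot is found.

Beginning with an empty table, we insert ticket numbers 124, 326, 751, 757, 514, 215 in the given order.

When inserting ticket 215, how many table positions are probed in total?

Insert 124: h=7, slot 7 empty -> index 7.
Insert 326: h=1, slot 1 empty -> index 1.
Insert 751: h=10, slot 10 empty -> index 10.
Insert 757: h=3, slot 3 empty -> index 3.
Insert 514: h=7, slot 7 occupied -> index 8.
Insert 215: h=7, slots 7,8 occupied -> index 11.
Table: [—, 326, —, 757, —, —, —, 124, 514, —, 751, 215, —]

3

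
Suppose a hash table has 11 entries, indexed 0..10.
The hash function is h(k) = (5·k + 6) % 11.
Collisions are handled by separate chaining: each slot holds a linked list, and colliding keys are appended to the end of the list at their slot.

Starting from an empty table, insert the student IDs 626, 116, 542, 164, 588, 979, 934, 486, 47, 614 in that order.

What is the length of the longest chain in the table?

3

Insert 626: h=1, bucket 1 empty -> new chain.
Insert 116: h=3, bucket 3 empty -> new chain.
Insert 542: h=10, bucket 10 empty -> new chain.
Insert 164: h=1, bucket 1 nonempty -> append to chain.
Insert 588: h=9, bucket 9 empty -> new chain.
Insert 979: h=6, bucket 6 empty -> new chain.
Insert 934: h=1, bucket 1 nonempty -> append to chain.
Insert 486: h=5, bucket 5 empty -> new chain.
Insert 47: h=10, bucket 10 nonempty -> append to chain.
Insert 614: h=7, bucket 7 empty -> new chain.
Final buckets:
0: ∅
1: 626 -> 164 -> 934
2: ∅
3: 116
4: ∅
5: 486
6: 979
7: 614
8: ∅
9: 588
10: 542 -> 47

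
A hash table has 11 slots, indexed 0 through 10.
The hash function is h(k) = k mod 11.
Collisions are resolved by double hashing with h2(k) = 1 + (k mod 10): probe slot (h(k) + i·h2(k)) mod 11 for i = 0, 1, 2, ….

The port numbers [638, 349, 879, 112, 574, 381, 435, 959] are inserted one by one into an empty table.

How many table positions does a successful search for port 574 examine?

Insert 638: h=0, slot 0 empty => index 0.
Insert 349: h=8, slot 8 empty => index 8.
Insert 879: h=10, slot 10 empty => index 10.
Insert 112: h=2, slot 2 empty => index 2.
Insert 574: h=2, h2=5, slot 2 occupied => index 7.
Insert 381: h=7, h2=2, slot 7 occupied => index 9.
Insert 435: h=6, slot 6 empty => index 6.
Insert 959: h=2, h2=10, slot 2 occupied => index 1.
Table: [638, 959, 112, ∅, ∅, ∅, 435, 574, 349, 381, 879]
Lookup 574: h=2, h2=5, probe 2,7 → found at 7.

2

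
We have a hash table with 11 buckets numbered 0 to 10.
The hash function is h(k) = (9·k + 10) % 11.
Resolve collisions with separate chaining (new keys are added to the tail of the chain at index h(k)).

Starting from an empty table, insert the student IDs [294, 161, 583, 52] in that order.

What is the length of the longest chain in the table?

2

294 → bucket 5
161 → bucket 7
583 → bucket 10
52 → bucket 5 (collision)
Final buckets:
0: ∅
1: ∅
2: ∅
3: ∅
4: ∅
5: 294 -> 52
6: ∅
7: 161
8: ∅
9: ∅
10: 583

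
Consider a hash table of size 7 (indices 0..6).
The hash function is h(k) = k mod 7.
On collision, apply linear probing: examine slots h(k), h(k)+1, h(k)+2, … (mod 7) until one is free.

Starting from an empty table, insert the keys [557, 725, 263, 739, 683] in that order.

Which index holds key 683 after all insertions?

1

557: h=4 → slot 4
725: h=4, probe 4,5 → slot 5
263: h=4, probe 4,5,6 → slot 6
739: h=4, probe 4,5,6,0 → slot 0
683: h=4, probe 4,5,6,0,1 → slot 1
Table: [739, 683, —, —, 557, 725, 263]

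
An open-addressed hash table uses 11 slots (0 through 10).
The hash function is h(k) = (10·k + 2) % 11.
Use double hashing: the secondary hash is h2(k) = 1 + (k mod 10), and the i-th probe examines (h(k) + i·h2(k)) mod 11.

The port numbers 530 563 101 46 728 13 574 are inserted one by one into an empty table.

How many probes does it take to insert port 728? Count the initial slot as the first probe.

Insert 530: h=0, slot 0 empty → index 0.
Insert 563: h=0, h2=4, slot 0 occupied → index 4.
Insert 101: h=0, h2=2, slot 0 occupied → index 2.
Insert 46: h=0, h2=7, slot 0 occupied → index 7.
Insert 728: h=0, h2=9, slot 0 occupied → index 9.
Insert 13: h=0, h2=4, slots 0,4 occupied → index 8.
Insert 574: h=0, h2=5, slot 0 occupied → index 5.
Table: [530, —, 101, —, 563, 574, —, 46, 13, 728, —]

2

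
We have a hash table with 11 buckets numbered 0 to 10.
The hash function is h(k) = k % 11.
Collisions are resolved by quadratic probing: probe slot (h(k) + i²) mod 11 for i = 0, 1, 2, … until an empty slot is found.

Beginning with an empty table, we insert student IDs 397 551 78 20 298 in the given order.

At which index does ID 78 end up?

5

397 hashes to 1; slot 1 is free => place at 1.
551 hashes to 1; 1 taken => place at 2.
78 hashes to 1; 1,2 taken => place at 5.
20 hashes to 9; slot 9 is free => place at 9.
298 hashes to 1; 1,2,5 taken => place at 10.
Table: [_, 397, 551, _, _, 78, _, _, _, 20, 298]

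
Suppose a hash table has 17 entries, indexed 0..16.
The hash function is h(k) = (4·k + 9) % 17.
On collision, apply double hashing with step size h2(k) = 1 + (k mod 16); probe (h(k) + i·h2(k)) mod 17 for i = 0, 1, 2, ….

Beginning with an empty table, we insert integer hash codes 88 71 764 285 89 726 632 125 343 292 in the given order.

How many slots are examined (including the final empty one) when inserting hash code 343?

Insert 88: h=4, slot 4 empty => index 4.
Insert 71: h=4, h2=8, slot 4 occupied => index 12.
Insert 764: h=5, slot 5 empty => index 5.
Insert 285: h=10, slot 10 empty => index 10.
Insert 89: h=8, slot 8 empty => index 8.
Insert 726: h=6, slot 6 empty => index 6.
Insert 632: h=4, h2=9, slot 4 occupied => index 13.
Insert 125: h=16, slot 16 empty => index 16.
Insert 343: h=4, h2=8, slots 4,12 occupied => index 3.
Insert 292: h=4, h2=5, slot 4 occupied => index 9.
Table: [., ., ., 343, 88, 764, 726, ., 89, 292, 285, ., 71, 632, ., ., 125]

3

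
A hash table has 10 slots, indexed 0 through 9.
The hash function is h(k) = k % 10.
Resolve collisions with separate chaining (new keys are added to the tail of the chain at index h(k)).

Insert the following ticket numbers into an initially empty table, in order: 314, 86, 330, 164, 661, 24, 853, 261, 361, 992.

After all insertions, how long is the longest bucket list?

3

314 → bucket 4
86 → bucket 6
330 → bucket 0
164 → bucket 4 (collision)
661 → bucket 1
24 → bucket 4 (collision)
853 → bucket 3
261 → bucket 1 (collision)
361 → bucket 1 (collision)
992 → bucket 2
Final buckets:
0: 330
1: 661 -> 261 -> 361
2: 992
3: 853
4: 314 -> 164 -> 24
5: ∅
6: 86
7: ∅
8: ∅
9: ∅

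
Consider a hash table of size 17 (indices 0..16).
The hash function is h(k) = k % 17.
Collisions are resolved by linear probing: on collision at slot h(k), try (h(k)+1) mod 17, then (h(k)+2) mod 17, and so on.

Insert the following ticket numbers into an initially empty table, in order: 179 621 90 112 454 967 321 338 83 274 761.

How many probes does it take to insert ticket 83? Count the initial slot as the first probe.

Insert 179: h=9, slot 9 empty => index 9.
Insert 621: h=9, slot 9 occupied => index 10.
Insert 90: h=5, slot 5 empty => index 5.
Insert 112: h=10, slot 10 occupied => index 11.
Insert 454: h=12, slot 12 empty => index 12.
Insert 967: h=15, slot 15 empty => index 15.
Insert 321: h=15, slot 15 occupied => index 16.
Insert 338: h=15, slots 15,16 occupied => index 0.
Insert 83: h=15, slots 15,16,0 occupied => index 1.
Insert 274: h=2, slot 2 empty => index 2.
Insert 761: h=13, slot 13 empty => index 13.
Table: [338, 83, 274, ., ., 90, ., ., ., 179, 621, 112, 454, 761, ., 967, 321]

4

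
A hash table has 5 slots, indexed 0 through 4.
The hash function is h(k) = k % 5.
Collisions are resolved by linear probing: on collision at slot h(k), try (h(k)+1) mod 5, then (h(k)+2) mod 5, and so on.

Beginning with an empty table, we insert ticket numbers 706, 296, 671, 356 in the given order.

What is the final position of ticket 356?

706: h=1 → slot 1
296: h=1, probe 1,2 → slot 2
671: h=1, probe 1,2,3 → slot 3
356: h=1, probe 1,2,3,4 → slot 4
Table: [-, 706, 296, 671, 356]

4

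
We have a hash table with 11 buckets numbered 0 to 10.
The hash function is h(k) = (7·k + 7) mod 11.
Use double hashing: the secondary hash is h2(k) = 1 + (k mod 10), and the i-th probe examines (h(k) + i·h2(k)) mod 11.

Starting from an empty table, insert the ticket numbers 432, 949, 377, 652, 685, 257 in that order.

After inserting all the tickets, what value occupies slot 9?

652

432 hashes to 6; slot 6 is free => place at 6.
949 hashes to 6, h2=10; 6 taken => place at 5.
377 hashes to 6, h2=8; 6 taken => place at 3.
652 hashes to 6, h2=3; 6 taken => place at 9.
685 hashes to 6, h2=6; 6 taken => place at 1.
257 hashes to 2; slot 2 is free => place at 2.
Table: [_, 685, 257, 377, _, 949, 432, _, _, 652, _]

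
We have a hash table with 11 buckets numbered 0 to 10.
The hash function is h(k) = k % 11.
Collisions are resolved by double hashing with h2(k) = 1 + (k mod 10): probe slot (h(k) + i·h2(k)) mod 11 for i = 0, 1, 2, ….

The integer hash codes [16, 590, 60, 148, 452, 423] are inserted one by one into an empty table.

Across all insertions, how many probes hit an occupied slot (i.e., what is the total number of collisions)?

3

16 hashes to 5; slot 5 is free -> place at 5.
590 hashes to 7; slot 7 is free -> place at 7.
60 hashes to 5, h2=1; 5 taken -> place at 6.
148 hashes to 5, h2=9; 5 taken -> place at 3.
452 hashes to 1; slot 1 is free -> place at 1.
423 hashes to 5, h2=4; 5 taken -> place at 9.
Table: [∅, 452, ∅, 148, ∅, 16, 60, 590, ∅, 423, ∅]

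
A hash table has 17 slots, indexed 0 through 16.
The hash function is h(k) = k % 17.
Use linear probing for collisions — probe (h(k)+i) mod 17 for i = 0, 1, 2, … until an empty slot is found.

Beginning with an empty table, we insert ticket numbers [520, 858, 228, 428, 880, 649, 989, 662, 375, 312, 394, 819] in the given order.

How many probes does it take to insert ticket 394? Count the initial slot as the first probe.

7

Insert 520: h=10, slot 10 empty -> index 10.
Insert 858: h=8, slot 8 empty -> index 8.
Insert 228: h=7, slot 7 empty -> index 7.
Insert 428: h=3, slot 3 empty -> index 3.
Insert 880: h=13, slot 13 empty -> index 13.
Insert 649: h=3, slot 3 occupied -> index 4.
Insert 989: h=3, slots 3,4 occupied -> index 5.
Insert 662: h=16, slot 16 empty -> index 16.
Insert 375: h=1, slot 1 empty -> index 1.
Insert 312: h=6, slot 6 empty -> index 6.
Insert 394: h=3, slots 3,4,5,6,7,8 occupied -> index 9.
Insert 819: h=3, slots 3,4,5,6,7,8,9,10 occupied -> index 11.
Table: [—, 375, —, 428, 649, 989, 312, 228, 858, 394, 520, 819, —, 880, —, —, 662]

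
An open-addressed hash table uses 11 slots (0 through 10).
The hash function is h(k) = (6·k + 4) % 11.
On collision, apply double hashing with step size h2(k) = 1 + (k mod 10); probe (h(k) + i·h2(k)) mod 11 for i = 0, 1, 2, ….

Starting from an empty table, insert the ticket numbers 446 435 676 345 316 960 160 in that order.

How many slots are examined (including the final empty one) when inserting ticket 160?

446 hashes to 7; slot 7 is free -> place at 7.
435 hashes to 7, h2=6; 7 taken -> place at 2.
676 hashes to 1; slot 1 is free -> place at 1.
345 hashes to 6; slot 6 is free -> place at 6.
316 hashes to 8; slot 8 is free -> place at 8.
960 hashes to 0; slot 0 is free -> place at 0.
160 hashes to 7, h2=1; 7,8 taken -> place at 9.
Table: [960, 676, 435, —, —, —, 345, 446, 316, 160, —]

3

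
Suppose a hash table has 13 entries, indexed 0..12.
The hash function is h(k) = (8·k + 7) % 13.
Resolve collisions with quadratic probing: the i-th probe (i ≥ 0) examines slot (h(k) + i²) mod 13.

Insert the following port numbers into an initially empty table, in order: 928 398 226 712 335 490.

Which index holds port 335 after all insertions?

928 hashes to 8; slot 8 is free => place at 8.
398 hashes to 6; slot 6 is free => place at 6.
226 hashes to 8; 8 taken => place at 9.
712 hashes to 9; 9 taken => place at 10.
335 hashes to 9; 9,10 taken => place at 0.
490 hashes to 1; slot 1 is free => place at 1.
Table: [335, 490, —, —, —, —, 398, —, 928, 226, 712, —, —]

0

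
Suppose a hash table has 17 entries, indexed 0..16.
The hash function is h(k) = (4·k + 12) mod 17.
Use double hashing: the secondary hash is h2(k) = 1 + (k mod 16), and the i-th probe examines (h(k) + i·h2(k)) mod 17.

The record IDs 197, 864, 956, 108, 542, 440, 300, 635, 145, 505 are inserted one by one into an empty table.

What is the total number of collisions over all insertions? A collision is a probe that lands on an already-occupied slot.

197 hashes to 1; slot 1 is free => place at 1.
864 hashes to 0; slot 0 is free => place at 0.
956 hashes to 11; slot 11 is free => place at 11.
108 hashes to 2; slot 2 is free => place at 2.
542 hashes to 4; slot 4 is free => place at 4.
440 hashes to 4, h2=9; 4 taken => place at 13.
300 hashes to 5; slot 5 is free => place at 5.
635 hashes to 2, h2=12; 2 taken => place at 14.
145 hashes to 14, h2=2; 14 taken => place at 16.
505 hashes to 9; slot 9 is free => place at 9.
Table: [864, 197, 108, ∅, 542, 300, ∅, ∅, ∅, 505, ∅, 956, ∅, 440, 635, ∅, 145]

3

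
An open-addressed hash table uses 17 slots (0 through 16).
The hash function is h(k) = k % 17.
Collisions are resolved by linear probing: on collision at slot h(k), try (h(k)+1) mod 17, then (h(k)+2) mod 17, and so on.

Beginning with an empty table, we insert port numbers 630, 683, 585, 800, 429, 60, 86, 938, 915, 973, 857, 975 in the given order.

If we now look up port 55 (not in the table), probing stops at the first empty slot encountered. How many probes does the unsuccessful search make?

9

Insert 630: h=1, slot 1 empty => index 1.
Insert 683: h=3, slot 3 empty => index 3.
Insert 585: h=7, slot 7 empty => index 7.
Insert 800: h=1, slot 1 occupied => index 2.
Insert 429: h=4, slot 4 empty => index 4.
Insert 60: h=9, slot 9 empty => index 9.
Insert 86: h=1, slots 1,2,3,4 occupied => index 5.
Insert 938: h=3, slots 3,4,5 occupied => index 6.
Insert 915: h=14, slot 14 empty => index 14.
Insert 973: h=4, slots 4,5,6,7 occupied => index 8.
Insert 857: h=7, slots 7,8,9 occupied => index 10.
Insert 975: h=6, slots 6,7,8,9,10 occupied => index 11.
Table: [-, 630, 800, 683, 429, 86, 938, 585, 973, 60, 857, 975, -, -, 915, -, -]
Lookup 55: h=4, probe 4,5,6,7,8,9,10,11,12 → slot 12 empty, not found.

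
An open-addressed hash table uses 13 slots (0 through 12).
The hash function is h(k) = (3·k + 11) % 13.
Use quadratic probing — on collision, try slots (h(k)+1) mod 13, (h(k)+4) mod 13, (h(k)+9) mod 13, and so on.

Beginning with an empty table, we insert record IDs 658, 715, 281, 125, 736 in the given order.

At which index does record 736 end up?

5

658: h=9 → slot 9
715: h=11 → slot 11
281: h=9, probe 9,10 → slot 10
125: h=9, probe 9,10,0 → slot 0
736: h=9, probe 9,10,0,5 → slot 5
Table: [125, —, —, —, —, 736, —, —, —, 658, 281, 715, —]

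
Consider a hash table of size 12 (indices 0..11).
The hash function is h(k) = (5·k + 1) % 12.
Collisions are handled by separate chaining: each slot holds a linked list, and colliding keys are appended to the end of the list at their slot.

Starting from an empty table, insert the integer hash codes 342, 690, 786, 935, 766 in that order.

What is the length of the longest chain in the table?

Insert 342: h=7, bucket 7 empty → new chain.
Insert 690: h=7, bucket 7 nonempty → append to chain.
Insert 786: h=7, bucket 7 nonempty → append to chain.
Insert 935: h=8, bucket 8 empty → new chain.
Insert 766: h=3, bucket 3 empty → new chain.
Final buckets:
0: -
1: -
2: -
3: 766
4: -
5: -
6: -
7: 342 -> 690 -> 786
8: 935
9: -
10: -
11: -

3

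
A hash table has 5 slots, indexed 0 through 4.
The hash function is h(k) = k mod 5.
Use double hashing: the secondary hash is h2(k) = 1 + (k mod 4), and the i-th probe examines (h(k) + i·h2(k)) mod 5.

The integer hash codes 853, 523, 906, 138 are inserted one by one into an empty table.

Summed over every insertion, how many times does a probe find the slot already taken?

Insert 853: h=3, slot 3 empty → index 3.
Insert 523: h=3, h2=4, slot 3 occupied → index 2.
Insert 906: h=1, slot 1 empty → index 1.
Insert 138: h=3, h2=3, slots 3,1 occupied → index 4.
Table: [_, 906, 523, 853, 138]

3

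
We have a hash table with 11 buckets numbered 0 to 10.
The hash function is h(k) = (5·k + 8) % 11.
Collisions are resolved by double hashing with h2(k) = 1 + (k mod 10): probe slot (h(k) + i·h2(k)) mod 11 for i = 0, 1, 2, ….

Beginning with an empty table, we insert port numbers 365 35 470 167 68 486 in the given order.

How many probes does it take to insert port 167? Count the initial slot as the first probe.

365 hashes to 7; slot 7 is free => place at 7.
35 hashes to 7, h2=6; 7 taken => place at 2.
470 hashes to 4; slot 4 is free => place at 4.
167 hashes to 7, h2=8; 7,4 taken => place at 1.
68 hashes to 7, h2=9; 7 taken => place at 5.
486 hashes to 7, h2=7; 7 taken => place at 3.
Table: [_, 167, 35, 486, 470, 68, _, 365, _, _, _]

3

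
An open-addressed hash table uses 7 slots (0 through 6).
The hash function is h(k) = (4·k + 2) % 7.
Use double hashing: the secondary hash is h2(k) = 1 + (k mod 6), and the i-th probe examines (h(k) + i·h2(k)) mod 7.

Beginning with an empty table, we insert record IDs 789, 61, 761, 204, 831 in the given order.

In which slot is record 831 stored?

789 hashes to 1; slot 1 is free → place at 1.
61 hashes to 1, h2=2; 1 taken → place at 3.
761 hashes to 1, h2=6; 1 taken → place at 0.
204 hashes to 6; slot 6 is free → place at 6.
831 hashes to 1, h2=4; 1 taken → place at 5.
Table: [761, 789, —, 61, —, 831, 204]

5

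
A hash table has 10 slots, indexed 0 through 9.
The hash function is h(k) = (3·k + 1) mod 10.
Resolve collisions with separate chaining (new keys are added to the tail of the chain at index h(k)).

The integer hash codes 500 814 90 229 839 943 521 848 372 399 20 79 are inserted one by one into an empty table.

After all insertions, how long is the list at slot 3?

1

Insert 500: h=1, bucket 1 empty → new chain.
Insert 814: h=3, bucket 3 empty → new chain.
Insert 90: h=1, bucket 1 nonempty → append to chain.
Insert 229: h=8, bucket 8 empty → new chain.
Insert 839: h=8, bucket 8 nonempty → append to chain.
Insert 943: h=0, bucket 0 empty → new chain.
Insert 521: h=4, bucket 4 empty → new chain.
Insert 848: h=5, bucket 5 empty → new chain.
Insert 372: h=7, bucket 7 empty → new chain.
Insert 399: h=8, bucket 8 nonempty → append to chain.
Insert 20: h=1, bucket 1 nonempty → append to chain.
Insert 79: h=8, bucket 8 nonempty → append to chain.
Final buckets:
0: 943
1: 500 -> 90 -> 20
2: -
3: 814
4: 521
5: 848
6: -
7: 372
8: 229 -> 839 -> 399 -> 79
9: -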